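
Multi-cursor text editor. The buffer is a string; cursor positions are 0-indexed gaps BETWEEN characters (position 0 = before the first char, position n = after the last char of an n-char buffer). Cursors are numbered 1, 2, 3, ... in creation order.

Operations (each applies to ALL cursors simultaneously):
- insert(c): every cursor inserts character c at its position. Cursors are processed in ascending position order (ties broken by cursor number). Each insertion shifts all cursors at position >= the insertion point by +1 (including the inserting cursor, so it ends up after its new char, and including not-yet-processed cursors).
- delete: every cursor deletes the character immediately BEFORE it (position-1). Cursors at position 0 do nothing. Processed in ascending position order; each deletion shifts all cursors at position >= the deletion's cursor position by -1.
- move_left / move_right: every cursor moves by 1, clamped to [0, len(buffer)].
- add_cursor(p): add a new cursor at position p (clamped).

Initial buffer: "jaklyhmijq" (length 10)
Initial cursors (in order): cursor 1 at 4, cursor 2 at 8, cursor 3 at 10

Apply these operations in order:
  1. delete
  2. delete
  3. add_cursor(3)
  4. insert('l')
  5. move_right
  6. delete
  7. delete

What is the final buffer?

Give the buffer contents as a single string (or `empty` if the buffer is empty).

After op 1 (delete): buffer="jakyhmj" (len 7), cursors c1@3 c2@6 c3@7, authorship .......
After op 2 (delete): buffer="jayh" (len 4), cursors c1@2 c2@4 c3@4, authorship ....
After op 3 (add_cursor(3)): buffer="jayh" (len 4), cursors c1@2 c4@3 c2@4 c3@4, authorship ....
After op 4 (insert('l')): buffer="jalylhll" (len 8), cursors c1@3 c4@5 c2@8 c3@8, authorship ..1.4.23
After op 5 (move_right): buffer="jalylhll" (len 8), cursors c1@4 c4@6 c2@8 c3@8, authorship ..1.4.23
After op 6 (delete): buffer="jall" (len 4), cursors c1@3 c2@4 c3@4 c4@4, authorship ..14
After op 7 (delete): buffer="" (len 0), cursors c1@0 c2@0 c3@0 c4@0, authorship 

Answer: empty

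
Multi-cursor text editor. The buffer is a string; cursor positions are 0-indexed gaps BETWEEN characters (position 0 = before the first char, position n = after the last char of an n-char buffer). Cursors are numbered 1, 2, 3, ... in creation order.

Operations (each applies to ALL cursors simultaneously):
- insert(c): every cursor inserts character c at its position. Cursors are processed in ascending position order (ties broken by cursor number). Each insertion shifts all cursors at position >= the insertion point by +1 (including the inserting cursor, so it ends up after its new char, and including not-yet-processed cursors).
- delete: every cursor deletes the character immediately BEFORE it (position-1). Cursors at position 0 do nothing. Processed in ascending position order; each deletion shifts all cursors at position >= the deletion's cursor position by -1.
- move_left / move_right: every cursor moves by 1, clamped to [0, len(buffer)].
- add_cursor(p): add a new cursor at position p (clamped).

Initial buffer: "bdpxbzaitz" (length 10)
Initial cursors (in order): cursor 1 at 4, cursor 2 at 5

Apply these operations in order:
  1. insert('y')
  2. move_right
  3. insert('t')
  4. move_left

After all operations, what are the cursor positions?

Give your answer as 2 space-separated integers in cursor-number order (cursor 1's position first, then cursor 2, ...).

Answer: 6 9

Derivation:
After op 1 (insert('y')): buffer="bdpxybyzaitz" (len 12), cursors c1@5 c2@7, authorship ....1.2.....
After op 2 (move_right): buffer="bdpxybyzaitz" (len 12), cursors c1@6 c2@8, authorship ....1.2.....
After op 3 (insert('t')): buffer="bdpxybtyztaitz" (len 14), cursors c1@7 c2@10, authorship ....1.12.2....
After op 4 (move_left): buffer="bdpxybtyztaitz" (len 14), cursors c1@6 c2@9, authorship ....1.12.2....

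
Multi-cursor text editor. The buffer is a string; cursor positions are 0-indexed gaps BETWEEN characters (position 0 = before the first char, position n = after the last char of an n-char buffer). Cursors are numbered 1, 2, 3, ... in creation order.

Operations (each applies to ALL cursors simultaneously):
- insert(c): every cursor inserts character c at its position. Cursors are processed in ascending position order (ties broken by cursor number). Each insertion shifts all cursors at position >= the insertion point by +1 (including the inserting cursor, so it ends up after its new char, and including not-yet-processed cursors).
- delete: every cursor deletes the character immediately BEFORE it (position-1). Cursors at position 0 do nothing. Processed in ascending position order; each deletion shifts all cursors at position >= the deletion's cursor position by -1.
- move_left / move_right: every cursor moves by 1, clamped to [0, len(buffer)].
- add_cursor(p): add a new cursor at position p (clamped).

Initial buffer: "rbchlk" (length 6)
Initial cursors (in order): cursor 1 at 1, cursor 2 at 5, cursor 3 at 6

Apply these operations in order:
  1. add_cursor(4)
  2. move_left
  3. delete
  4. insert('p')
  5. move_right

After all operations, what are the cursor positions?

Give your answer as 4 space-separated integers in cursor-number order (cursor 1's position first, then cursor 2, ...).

After op 1 (add_cursor(4)): buffer="rbchlk" (len 6), cursors c1@1 c4@4 c2@5 c3@6, authorship ......
After op 2 (move_left): buffer="rbchlk" (len 6), cursors c1@0 c4@3 c2@4 c3@5, authorship ......
After op 3 (delete): buffer="rbk" (len 3), cursors c1@0 c2@2 c3@2 c4@2, authorship ...
After op 4 (insert('p')): buffer="prbpppk" (len 7), cursors c1@1 c2@6 c3@6 c4@6, authorship 1..234.
After op 5 (move_right): buffer="prbpppk" (len 7), cursors c1@2 c2@7 c3@7 c4@7, authorship 1..234.

Answer: 2 7 7 7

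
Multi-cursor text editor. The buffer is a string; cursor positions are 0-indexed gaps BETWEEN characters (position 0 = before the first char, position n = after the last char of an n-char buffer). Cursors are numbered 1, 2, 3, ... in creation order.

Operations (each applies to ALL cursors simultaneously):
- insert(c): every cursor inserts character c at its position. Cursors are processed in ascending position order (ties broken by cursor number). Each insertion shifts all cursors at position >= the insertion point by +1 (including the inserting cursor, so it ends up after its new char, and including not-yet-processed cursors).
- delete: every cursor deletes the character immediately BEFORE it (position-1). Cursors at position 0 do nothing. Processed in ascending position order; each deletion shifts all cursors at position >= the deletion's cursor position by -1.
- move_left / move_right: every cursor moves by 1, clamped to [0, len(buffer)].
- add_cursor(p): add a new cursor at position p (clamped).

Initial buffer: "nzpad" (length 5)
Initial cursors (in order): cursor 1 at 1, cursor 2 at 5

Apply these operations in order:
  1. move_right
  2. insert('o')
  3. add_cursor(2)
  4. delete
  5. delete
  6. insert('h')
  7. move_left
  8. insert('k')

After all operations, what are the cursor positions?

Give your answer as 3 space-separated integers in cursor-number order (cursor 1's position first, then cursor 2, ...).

After op 1 (move_right): buffer="nzpad" (len 5), cursors c1@2 c2@5, authorship .....
After op 2 (insert('o')): buffer="nzopado" (len 7), cursors c1@3 c2@7, authorship ..1...2
After op 3 (add_cursor(2)): buffer="nzopado" (len 7), cursors c3@2 c1@3 c2@7, authorship ..1...2
After op 4 (delete): buffer="npad" (len 4), cursors c1@1 c3@1 c2@4, authorship ....
After op 5 (delete): buffer="pa" (len 2), cursors c1@0 c3@0 c2@2, authorship ..
After op 6 (insert('h')): buffer="hhpah" (len 5), cursors c1@2 c3@2 c2@5, authorship 13..2
After op 7 (move_left): buffer="hhpah" (len 5), cursors c1@1 c3@1 c2@4, authorship 13..2
After op 8 (insert('k')): buffer="hkkhpakh" (len 8), cursors c1@3 c3@3 c2@7, authorship 1133..22

Answer: 3 7 3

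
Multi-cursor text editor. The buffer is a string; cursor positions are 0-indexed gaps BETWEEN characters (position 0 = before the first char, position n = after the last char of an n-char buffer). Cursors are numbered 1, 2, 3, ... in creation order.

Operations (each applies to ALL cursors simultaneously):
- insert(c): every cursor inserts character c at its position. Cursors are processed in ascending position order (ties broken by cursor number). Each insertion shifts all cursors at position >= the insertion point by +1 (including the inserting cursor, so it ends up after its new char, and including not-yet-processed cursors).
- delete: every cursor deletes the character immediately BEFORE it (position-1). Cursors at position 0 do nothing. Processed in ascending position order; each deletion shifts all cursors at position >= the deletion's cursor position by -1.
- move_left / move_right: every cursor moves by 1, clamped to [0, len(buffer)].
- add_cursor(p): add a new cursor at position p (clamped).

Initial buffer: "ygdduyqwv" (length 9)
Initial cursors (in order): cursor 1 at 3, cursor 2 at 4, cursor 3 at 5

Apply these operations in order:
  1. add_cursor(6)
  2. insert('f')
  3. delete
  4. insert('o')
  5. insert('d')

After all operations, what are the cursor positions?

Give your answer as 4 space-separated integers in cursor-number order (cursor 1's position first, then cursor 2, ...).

After op 1 (add_cursor(6)): buffer="ygdduyqwv" (len 9), cursors c1@3 c2@4 c3@5 c4@6, authorship .........
After op 2 (insert('f')): buffer="ygdfdfufyfqwv" (len 13), cursors c1@4 c2@6 c3@8 c4@10, authorship ...1.2.3.4...
After op 3 (delete): buffer="ygdduyqwv" (len 9), cursors c1@3 c2@4 c3@5 c4@6, authorship .........
After op 4 (insert('o')): buffer="ygdodouoyoqwv" (len 13), cursors c1@4 c2@6 c3@8 c4@10, authorship ...1.2.3.4...
After op 5 (insert('d')): buffer="ygdoddoduodyodqwv" (len 17), cursors c1@5 c2@8 c3@11 c4@14, authorship ...11.22.33.44...

Answer: 5 8 11 14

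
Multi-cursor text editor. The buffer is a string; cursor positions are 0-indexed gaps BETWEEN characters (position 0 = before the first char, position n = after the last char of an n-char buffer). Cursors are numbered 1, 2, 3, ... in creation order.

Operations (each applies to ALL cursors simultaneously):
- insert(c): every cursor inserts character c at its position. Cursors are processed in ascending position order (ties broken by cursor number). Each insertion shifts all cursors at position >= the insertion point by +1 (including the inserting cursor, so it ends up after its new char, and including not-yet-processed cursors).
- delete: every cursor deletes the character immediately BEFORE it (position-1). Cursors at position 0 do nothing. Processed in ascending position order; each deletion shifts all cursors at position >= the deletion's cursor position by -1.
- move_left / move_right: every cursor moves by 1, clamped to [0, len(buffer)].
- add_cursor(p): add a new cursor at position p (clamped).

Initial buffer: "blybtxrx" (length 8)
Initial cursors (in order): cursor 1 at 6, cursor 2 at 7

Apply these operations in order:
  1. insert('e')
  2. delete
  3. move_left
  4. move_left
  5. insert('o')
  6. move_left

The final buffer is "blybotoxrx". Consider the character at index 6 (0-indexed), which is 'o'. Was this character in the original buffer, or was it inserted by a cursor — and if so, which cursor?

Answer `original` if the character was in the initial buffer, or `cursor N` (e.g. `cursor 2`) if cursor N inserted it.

After op 1 (insert('e')): buffer="blybtxerex" (len 10), cursors c1@7 c2@9, authorship ......1.2.
After op 2 (delete): buffer="blybtxrx" (len 8), cursors c1@6 c2@7, authorship ........
After op 3 (move_left): buffer="blybtxrx" (len 8), cursors c1@5 c2@6, authorship ........
After op 4 (move_left): buffer="blybtxrx" (len 8), cursors c1@4 c2@5, authorship ........
After op 5 (insert('o')): buffer="blybotoxrx" (len 10), cursors c1@5 c2@7, authorship ....1.2...
After op 6 (move_left): buffer="blybotoxrx" (len 10), cursors c1@4 c2@6, authorship ....1.2...
Authorship (.=original, N=cursor N): . . . . 1 . 2 . . .
Index 6: author = 2

Answer: cursor 2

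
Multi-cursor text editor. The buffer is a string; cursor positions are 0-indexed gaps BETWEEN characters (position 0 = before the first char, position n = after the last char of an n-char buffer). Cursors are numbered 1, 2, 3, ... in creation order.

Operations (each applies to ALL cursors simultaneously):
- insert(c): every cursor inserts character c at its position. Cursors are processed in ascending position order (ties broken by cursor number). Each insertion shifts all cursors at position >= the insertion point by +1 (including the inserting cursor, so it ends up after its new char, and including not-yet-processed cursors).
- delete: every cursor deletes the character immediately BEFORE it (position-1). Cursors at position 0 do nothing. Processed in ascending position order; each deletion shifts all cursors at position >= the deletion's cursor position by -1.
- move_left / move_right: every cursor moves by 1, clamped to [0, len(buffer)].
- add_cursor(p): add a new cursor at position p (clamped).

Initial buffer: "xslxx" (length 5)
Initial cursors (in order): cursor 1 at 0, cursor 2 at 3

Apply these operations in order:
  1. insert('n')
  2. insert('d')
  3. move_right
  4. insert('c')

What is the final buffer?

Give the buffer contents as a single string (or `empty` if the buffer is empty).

Answer: ndxcslndxcx

Derivation:
After op 1 (insert('n')): buffer="nxslnxx" (len 7), cursors c1@1 c2@5, authorship 1...2..
After op 2 (insert('d')): buffer="ndxslndxx" (len 9), cursors c1@2 c2@7, authorship 11...22..
After op 3 (move_right): buffer="ndxslndxx" (len 9), cursors c1@3 c2@8, authorship 11...22..
After op 4 (insert('c')): buffer="ndxcslndxcx" (len 11), cursors c1@4 c2@10, authorship 11.1..22.2.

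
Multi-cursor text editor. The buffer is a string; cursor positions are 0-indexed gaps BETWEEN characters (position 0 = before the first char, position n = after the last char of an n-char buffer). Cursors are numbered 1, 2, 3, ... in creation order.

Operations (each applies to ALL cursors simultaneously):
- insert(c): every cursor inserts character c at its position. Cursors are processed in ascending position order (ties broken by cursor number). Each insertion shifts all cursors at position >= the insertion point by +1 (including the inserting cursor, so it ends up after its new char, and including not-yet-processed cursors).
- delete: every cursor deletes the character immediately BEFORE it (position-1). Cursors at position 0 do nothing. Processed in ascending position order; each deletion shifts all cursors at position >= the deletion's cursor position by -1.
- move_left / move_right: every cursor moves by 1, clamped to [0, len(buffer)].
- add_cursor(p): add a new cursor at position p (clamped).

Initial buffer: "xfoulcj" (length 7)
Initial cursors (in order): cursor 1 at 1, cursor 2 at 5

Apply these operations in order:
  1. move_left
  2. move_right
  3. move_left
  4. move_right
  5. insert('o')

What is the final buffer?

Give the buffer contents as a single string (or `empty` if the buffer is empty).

Answer: xofoulocj

Derivation:
After op 1 (move_left): buffer="xfoulcj" (len 7), cursors c1@0 c2@4, authorship .......
After op 2 (move_right): buffer="xfoulcj" (len 7), cursors c1@1 c2@5, authorship .......
After op 3 (move_left): buffer="xfoulcj" (len 7), cursors c1@0 c2@4, authorship .......
After op 4 (move_right): buffer="xfoulcj" (len 7), cursors c1@1 c2@5, authorship .......
After op 5 (insert('o')): buffer="xofoulocj" (len 9), cursors c1@2 c2@7, authorship .1....2..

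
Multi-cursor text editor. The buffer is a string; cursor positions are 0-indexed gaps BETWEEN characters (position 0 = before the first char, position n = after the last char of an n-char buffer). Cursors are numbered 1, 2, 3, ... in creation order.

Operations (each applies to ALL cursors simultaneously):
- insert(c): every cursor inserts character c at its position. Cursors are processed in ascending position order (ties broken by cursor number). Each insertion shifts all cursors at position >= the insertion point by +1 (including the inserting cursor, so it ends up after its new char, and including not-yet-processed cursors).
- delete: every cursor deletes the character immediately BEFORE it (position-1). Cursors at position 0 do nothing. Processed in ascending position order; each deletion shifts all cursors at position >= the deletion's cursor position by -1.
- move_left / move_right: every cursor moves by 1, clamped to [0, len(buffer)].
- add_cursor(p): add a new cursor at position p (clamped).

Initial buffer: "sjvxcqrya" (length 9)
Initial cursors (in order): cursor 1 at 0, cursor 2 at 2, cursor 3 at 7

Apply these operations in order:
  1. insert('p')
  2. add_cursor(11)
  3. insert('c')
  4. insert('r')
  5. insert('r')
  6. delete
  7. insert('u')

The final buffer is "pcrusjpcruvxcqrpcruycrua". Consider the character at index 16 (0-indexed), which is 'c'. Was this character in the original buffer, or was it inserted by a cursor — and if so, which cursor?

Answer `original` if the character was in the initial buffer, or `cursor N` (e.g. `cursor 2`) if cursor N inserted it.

After op 1 (insert('p')): buffer="psjpvxcqrpya" (len 12), cursors c1@1 c2@4 c3@10, authorship 1..2.....3..
After op 2 (add_cursor(11)): buffer="psjpvxcqrpya" (len 12), cursors c1@1 c2@4 c3@10 c4@11, authorship 1..2.....3..
After op 3 (insert('c')): buffer="pcsjpcvxcqrpcyca" (len 16), cursors c1@2 c2@6 c3@13 c4@15, authorship 11..22.....33.4.
After op 4 (insert('r')): buffer="pcrsjpcrvxcqrpcrycra" (len 20), cursors c1@3 c2@8 c3@16 c4@19, authorship 111..222.....333.44.
After op 5 (insert('r')): buffer="pcrrsjpcrrvxcqrpcrrycrra" (len 24), cursors c1@4 c2@10 c3@19 c4@23, authorship 1111..2222.....3333.444.
After op 6 (delete): buffer="pcrsjpcrvxcqrpcrycra" (len 20), cursors c1@3 c2@8 c3@16 c4@19, authorship 111..222.....333.44.
After op 7 (insert('u')): buffer="pcrusjpcruvxcqrpcruycrua" (len 24), cursors c1@4 c2@10 c3@19 c4@23, authorship 1111..2222.....3333.444.
Authorship (.=original, N=cursor N): 1 1 1 1 . . 2 2 2 2 . . . . . 3 3 3 3 . 4 4 4 .
Index 16: author = 3

Answer: cursor 3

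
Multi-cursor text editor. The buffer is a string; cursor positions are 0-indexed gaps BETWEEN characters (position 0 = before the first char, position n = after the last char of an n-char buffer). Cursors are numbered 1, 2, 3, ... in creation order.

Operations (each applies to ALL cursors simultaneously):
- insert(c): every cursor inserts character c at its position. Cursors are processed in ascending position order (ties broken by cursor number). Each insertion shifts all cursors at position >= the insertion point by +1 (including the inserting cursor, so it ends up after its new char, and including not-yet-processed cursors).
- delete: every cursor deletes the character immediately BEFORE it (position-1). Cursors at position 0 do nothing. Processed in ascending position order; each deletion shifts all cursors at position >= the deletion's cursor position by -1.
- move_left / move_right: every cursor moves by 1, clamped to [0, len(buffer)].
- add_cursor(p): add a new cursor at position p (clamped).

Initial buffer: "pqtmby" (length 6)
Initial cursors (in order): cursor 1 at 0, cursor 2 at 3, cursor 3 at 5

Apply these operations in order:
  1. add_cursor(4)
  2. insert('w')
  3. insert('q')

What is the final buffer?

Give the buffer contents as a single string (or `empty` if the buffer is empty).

Answer: wqpqtwqmwqbwqy

Derivation:
After op 1 (add_cursor(4)): buffer="pqtmby" (len 6), cursors c1@0 c2@3 c4@4 c3@5, authorship ......
After op 2 (insert('w')): buffer="wpqtwmwbwy" (len 10), cursors c1@1 c2@5 c4@7 c3@9, authorship 1...2.4.3.
After op 3 (insert('q')): buffer="wqpqtwqmwqbwqy" (len 14), cursors c1@2 c2@7 c4@10 c3@13, authorship 11...22.44.33.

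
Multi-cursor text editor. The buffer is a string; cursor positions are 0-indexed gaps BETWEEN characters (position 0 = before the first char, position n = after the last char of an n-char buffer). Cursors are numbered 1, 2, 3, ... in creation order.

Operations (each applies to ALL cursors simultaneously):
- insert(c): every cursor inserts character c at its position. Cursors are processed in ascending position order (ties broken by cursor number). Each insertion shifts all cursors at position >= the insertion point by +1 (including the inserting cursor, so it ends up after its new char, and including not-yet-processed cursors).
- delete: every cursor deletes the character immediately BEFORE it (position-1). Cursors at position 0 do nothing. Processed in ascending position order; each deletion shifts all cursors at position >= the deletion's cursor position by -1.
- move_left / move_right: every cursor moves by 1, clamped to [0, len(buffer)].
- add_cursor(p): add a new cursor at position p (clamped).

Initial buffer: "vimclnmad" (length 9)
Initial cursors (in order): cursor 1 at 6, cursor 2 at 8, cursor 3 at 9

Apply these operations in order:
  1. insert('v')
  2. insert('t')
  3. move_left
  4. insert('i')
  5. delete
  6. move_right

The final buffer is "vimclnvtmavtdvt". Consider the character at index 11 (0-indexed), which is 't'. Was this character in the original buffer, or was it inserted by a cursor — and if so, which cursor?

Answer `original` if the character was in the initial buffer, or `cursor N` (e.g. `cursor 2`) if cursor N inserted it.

Answer: cursor 2

Derivation:
After op 1 (insert('v')): buffer="vimclnvmavdv" (len 12), cursors c1@7 c2@10 c3@12, authorship ......1..2.3
After op 2 (insert('t')): buffer="vimclnvtmavtdvt" (len 15), cursors c1@8 c2@12 c3@15, authorship ......11..22.33
After op 3 (move_left): buffer="vimclnvtmavtdvt" (len 15), cursors c1@7 c2@11 c3@14, authorship ......11..22.33
After op 4 (insert('i')): buffer="vimclnvitmavitdvit" (len 18), cursors c1@8 c2@13 c3@17, authorship ......111..222.333
After op 5 (delete): buffer="vimclnvtmavtdvt" (len 15), cursors c1@7 c2@11 c3@14, authorship ......11..22.33
After op 6 (move_right): buffer="vimclnvtmavtdvt" (len 15), cursors c1@8 c2@12 c3@15, authorship ......11..22.33
Authorship (.=original, N=cursor N): . . . . . . 1 1 . . 2 2 . 3 3
Index 11: author = 2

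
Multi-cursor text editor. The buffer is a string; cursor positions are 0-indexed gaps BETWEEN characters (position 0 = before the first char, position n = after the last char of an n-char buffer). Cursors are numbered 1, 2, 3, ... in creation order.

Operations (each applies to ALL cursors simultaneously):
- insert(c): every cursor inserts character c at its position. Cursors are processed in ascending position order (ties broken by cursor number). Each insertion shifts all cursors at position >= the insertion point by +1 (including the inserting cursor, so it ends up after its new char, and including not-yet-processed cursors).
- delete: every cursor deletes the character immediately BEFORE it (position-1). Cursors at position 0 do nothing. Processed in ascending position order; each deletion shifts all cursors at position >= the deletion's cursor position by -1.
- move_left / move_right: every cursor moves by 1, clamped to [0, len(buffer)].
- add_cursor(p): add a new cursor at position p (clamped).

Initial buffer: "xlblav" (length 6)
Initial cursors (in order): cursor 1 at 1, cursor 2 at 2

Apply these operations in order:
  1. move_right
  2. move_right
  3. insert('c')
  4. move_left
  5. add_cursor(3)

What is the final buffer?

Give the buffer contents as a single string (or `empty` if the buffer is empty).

Answer: xlbclcav

Derivation:
After op 1 (move_right): buffer="xlblav" (len 6), cursors c1@2 c2@3, authorship ......
After op 2 (move_right): buffer="xlblav" (len 6), cursors c1@3 c2@4, authorship ......
After op 3 (insert('c')): buffer="xlbclcav" (len 8), cursors c1@4 c2@6, authorship ...1.2..
After op 4 (move_left): buffer="xlbclcav" (len 8), cursors c1@3 c2@5, authorship ...1.2..
After op 5 (add_cursor(3)): buffer="xlbclcav" (len 8), cursors c1@3 c3@3 c2@5, authorship ...1.2..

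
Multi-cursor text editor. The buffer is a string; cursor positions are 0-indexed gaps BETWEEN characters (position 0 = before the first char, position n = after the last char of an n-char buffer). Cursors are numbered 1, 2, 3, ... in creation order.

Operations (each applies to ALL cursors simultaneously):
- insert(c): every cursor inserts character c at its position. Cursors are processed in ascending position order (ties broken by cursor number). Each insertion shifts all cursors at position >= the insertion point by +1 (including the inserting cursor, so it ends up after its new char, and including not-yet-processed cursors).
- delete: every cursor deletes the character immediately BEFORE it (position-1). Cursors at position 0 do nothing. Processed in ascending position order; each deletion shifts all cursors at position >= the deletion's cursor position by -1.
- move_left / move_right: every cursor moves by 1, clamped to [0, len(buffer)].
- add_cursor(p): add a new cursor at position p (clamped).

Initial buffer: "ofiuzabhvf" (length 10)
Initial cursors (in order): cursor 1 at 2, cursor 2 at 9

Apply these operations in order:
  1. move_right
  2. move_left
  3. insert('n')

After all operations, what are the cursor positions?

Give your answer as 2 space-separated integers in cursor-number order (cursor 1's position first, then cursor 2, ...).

After op 1 (move_right): buffer="ofiuzabhvf" (len 10), cursors c1@3 c2@10, authorship ..........
After op 2 (move_left): buffer="ofiuzabhvf" (len 10), cursors c1@2 c2@9, authorship ..........
After op 3 (insert('n')): buffer="ofniuzabhvnf" (len 12), cursors c1@3 c2@11, authorship ..1.......2.

Answer: 3 11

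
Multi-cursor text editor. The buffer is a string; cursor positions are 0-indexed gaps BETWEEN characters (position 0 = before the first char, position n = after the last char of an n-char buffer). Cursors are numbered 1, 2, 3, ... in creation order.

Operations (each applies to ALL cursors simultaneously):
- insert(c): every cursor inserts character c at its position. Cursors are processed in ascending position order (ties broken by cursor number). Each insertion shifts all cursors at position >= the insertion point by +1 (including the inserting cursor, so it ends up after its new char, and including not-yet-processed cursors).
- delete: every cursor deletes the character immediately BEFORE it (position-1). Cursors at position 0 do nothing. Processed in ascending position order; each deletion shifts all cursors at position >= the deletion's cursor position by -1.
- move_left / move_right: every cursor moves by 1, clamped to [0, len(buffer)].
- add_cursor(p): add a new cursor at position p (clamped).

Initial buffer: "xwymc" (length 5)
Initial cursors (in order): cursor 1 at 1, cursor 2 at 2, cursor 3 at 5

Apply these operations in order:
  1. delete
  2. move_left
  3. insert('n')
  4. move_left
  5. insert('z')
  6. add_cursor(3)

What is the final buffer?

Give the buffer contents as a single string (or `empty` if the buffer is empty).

After op 1 (delete): buffer="ym" (len 2), cursors c1@0 c2@0 c3@2, authorship ..
After op 2 (move_left): buffer="ym" (len 2), cursors c1@0 c2@0 c3@1, authorship ..
After op 3 (insert('n')): buffer="nnynm" (len 5), cursors c1@2 c2@2 c3@4, authorship 12.3.
After op 4 (move_left): buffer="nnynm" (len 5), cursors c1@1 c2@1 c3@3, authorship 12.3.
After op 5 (insert('z')): buffer="nzznyznm" (len 8), cursors c1@3 c2@3 c3@6, authorship 1122.33.
After op 6 (add_cursor(3)): buffer="nzznyznm" (len 8), cursors c1@3 c2@3 c4@3 c3@6, authorship 1122.33.

Answer: nzznyznm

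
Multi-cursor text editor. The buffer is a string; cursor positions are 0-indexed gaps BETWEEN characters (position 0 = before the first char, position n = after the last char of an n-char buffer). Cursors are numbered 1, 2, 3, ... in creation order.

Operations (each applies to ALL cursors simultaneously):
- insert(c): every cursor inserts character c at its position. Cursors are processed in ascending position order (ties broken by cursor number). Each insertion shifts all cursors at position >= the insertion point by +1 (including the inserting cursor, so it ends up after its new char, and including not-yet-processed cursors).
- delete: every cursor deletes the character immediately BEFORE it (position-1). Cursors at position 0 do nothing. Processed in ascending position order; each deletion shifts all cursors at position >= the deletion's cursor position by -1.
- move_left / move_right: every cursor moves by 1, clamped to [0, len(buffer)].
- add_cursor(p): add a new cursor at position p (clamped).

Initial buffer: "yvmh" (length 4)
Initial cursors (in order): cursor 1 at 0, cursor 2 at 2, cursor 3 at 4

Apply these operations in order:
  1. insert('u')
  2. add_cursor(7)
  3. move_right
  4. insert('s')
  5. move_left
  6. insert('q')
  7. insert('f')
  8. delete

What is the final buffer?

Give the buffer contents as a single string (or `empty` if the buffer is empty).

Answer: uyqsvumqshusqqs

Derivation:
After op 1 (insert('u')): buffer="uyvumhu" (len 7), cursors c1@1 c2@4 c3@7, authorship 1..2..3
After op 2 (add_cursor(7)): buffer="uyvumhu" (len 7), cursors c1@1 c2@4 c3@7 c4@7, authorship 1..2..3
After op 3 (move_right): buffer="uyvumhu" (len 7), cursors c1@2 c2@5 c3@7 c4@7, authorship 1..2..3
After op 4 (insert('s')): buffer="uysvumshuss" (len 11), cursors c1@3 c2@7 c3@11 c4@11, authorship 1.1.2.2.334
After op 5 (move_left): buffer="uysvumshuss" (len 11), cursors c1@2 c2@6 c3@10 c4@10, authorship 1.1.2.2.334
After op 6 (insert('q')): buffer="uyqsvumqshusqqs" (len 15), cursors c1@3 c2@8 c3@14 c4@14, authorship 1.11.2.22.33344
After op 7 (insert('f')): buffer="uyqfsvumqfshusqqffs" (len 19), cursors c1@4 c2@10 c3@18 c4@18, authorship 1.111.2.222.3334344
After op 8 (delete): buffer="uyqsvumqshusqqs" (len 15), cursors c1@3 c2@8 c3@14 c4@14, authorship 1.11.2.22.33344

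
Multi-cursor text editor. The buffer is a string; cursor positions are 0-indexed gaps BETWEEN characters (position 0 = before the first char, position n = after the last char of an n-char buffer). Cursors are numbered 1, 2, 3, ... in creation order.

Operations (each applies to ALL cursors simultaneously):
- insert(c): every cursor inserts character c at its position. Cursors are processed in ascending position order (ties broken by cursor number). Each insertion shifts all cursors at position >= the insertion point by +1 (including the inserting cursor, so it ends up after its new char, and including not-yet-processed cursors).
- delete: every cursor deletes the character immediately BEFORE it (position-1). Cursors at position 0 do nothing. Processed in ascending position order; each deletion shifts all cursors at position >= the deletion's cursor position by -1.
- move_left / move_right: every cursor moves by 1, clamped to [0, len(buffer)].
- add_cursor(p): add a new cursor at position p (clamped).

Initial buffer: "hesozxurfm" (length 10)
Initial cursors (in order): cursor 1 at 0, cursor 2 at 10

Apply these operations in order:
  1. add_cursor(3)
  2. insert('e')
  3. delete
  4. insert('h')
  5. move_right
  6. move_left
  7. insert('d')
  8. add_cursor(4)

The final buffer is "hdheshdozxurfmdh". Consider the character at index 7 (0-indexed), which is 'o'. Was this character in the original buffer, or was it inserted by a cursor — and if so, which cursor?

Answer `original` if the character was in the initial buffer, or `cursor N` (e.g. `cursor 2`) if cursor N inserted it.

After op 1 (add_cursor(3)): buffer="hesozxurfm" (len 10), cursors c1@0 c3@3 c2@10, authorship ..........
After op 2 (insert('e')): buffer="eheseozxurfme" (len 13), cursors c1@1 c3@5 c2@13, authorship 1...3.......2
After op 3 (delete): buffer="hesozxurfm" (len 10), cursors c1@0 c3@3 c2@10, authorship ..........
After op 4 (insert('h')): buffer="hheshozxurfmh" (len 13), cursors c1@1 c3@5 c2@13, authorship 1...3.......2
After op 5 (move_right): buffer="hheshozxurfmh" (len 13), cursors c1@2 c3@6 c2@13, authorship 1...3.......2
After op 6 (move_left): buffer="hheshozxurfmh" (len 13), cursors c1@1 c3@5 c2@12, authorship 1...3.......2
After op 7 (insert('d')): buffer="hdheshdozxurfmdh" (len 16), cursors c1@2 c3@7 c2@15, authorship 11...33.......22
After op 8 (add_cursor(4)): buffer="hdheshdozxurfmdh" (len 16), cursors c1@2 c4@4 c3@7 c2@15, authorship 11...33.......22
Authorship (.=original, N=cursor N): 1 1 . . . 3 3 . . . . . . . 2 2
Index 7: author = original

Answer: original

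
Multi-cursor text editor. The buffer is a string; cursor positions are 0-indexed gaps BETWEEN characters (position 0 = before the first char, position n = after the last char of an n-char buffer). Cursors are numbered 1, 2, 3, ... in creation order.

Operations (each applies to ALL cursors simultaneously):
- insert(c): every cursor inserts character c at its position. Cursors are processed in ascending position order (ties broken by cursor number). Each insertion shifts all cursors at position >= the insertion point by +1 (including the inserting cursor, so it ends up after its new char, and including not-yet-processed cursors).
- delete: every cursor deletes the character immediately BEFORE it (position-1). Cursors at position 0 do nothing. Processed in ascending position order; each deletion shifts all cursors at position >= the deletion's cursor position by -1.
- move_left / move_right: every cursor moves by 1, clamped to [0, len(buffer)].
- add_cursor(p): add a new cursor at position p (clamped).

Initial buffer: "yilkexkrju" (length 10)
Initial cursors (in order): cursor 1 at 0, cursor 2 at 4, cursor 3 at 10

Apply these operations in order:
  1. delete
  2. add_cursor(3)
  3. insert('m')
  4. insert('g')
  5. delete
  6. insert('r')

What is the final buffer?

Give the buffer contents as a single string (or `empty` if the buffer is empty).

Answer: mryilmmrrexkrjmr

Derivation:
After op 1 (delete): buffer="yilexkrj" (len 8), cursors c1@0 c2@3 c3@8, authorship ........
After op 2 (add_cursor(3)): buffer="yilexkrj" (len 8), cursors c1@0 c2@3 c4@3 c3@8, authorship ........
After op 3 (insert('m')): buffer="myilmmexkrjm" (len 12), cursors c1@1 c2@6 c4@6 c3@12, authorship 1...24.....3
After op 4 (insert('g')): buffer="mgyilmmggexkrjmg" (len 16), cursors c1@2 c2@9 c4@9 c3@16, authorship 11...2424.....33
After op 5 (delete): buffer="myilmmexkrjm" (len 12), cursors c1@1 c2@6 c4@6 c3@12, authorship 1...24.....3
After op 6 (insert('r')): buffer="mryilmmrrexkrjmr" (len 16), cursors c1@2 c2@9 c4@9 c3@16, authorship 11...2424.....33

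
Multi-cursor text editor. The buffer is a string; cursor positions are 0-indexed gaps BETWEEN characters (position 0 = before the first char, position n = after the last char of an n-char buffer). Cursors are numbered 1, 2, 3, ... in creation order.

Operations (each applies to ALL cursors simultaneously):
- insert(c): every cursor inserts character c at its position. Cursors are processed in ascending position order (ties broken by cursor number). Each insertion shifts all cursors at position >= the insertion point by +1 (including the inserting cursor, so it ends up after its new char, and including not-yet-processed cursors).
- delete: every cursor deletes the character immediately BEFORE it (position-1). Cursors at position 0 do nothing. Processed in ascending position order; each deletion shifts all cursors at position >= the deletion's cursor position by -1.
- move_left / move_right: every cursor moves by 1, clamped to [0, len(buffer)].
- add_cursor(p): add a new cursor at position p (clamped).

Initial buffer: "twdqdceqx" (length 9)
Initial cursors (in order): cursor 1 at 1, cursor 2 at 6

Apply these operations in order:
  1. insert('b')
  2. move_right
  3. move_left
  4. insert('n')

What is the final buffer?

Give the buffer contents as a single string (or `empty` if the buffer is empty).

After op 1 (insert('b')): buffer="tbwdqdcbeqx" (len 11), cursors c1@2 c2@8, authorship .1.....2...
After op 2 (move_right): buffer="tbwdqdcbeqx" (len 11), cursors c1@3 c2@9, authorship .1.....2...
After op 3 (move_left): buffer="tbwdqdcbeqx" (len 11), cursors c1@2 c2@8, authorship .1.....2...
After op 4 (insert('n')): buffer="tbnwdqdcbneqx" (len 13), cursors c1@3 c2@10, authorship .11.....22...

Answer: tbnwdqdcbneqx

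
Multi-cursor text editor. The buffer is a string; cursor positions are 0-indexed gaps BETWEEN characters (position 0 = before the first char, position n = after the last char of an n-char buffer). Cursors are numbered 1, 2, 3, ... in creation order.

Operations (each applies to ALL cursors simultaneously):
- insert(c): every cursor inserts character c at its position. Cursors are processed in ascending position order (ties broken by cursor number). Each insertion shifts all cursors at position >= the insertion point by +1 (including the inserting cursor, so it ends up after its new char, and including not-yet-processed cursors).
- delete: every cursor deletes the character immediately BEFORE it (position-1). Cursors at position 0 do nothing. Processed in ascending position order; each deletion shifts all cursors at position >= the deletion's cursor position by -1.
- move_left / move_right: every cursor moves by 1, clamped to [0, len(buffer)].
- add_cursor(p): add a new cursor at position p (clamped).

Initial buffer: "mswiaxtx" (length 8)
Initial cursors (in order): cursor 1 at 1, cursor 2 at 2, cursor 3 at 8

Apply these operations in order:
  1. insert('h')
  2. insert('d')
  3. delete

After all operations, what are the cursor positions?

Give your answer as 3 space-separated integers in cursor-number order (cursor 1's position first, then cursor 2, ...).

Answer: 2 4 11

Derivation:
After op 1 (insert('h')): buffer="mhshwiaxtxh" (len 11), cursors c1@2 c2@4 c3@11, authorship .1.2......3
After op 2 (insert('d')): buffer="mhdshdwiaxtxhd" (len 14), cursors c1@3 c2@6 c3@14, authorship .11.22......33
After op 3 (delete): buffer="mhshwiaxtxh" (len 11), cursors c1@2 c2@4 c3@11, authorship .1.2......3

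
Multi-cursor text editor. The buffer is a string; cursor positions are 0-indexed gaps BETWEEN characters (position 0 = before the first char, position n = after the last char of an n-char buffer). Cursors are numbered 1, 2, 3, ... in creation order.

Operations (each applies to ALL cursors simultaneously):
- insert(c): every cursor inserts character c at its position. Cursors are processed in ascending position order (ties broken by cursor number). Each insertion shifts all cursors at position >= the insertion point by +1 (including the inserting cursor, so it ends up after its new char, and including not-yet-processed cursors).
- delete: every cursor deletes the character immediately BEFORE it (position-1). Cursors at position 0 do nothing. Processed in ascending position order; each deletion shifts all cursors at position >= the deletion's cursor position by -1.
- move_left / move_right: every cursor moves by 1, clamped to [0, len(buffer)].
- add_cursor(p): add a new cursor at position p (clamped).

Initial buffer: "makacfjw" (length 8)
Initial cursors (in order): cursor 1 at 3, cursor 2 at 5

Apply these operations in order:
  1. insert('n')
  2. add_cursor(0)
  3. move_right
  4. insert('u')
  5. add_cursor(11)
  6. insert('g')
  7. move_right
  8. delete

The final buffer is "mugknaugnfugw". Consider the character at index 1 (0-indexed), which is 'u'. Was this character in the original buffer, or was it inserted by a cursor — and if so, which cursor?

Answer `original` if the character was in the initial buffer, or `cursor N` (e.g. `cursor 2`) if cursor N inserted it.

Answer: cursor 3

Derivation:
After op 1 (insert('n')): buffer="maknacnfjw" (len 10), cursors c1@4 c2@7, authorship ...1..2...
After op 2 (add_cursor(0)): buffer="maknacnfjw" (len 10), cursors c3@0 c1@4 c2@7, authorship ...1..2...
After op 3 (move_right): buffer="maknacnfjw" (len 10), cursors c3@1 c1@5 c2@8, authorship ...1..2...
After op 4 (insert('u')): buffer="muaknaucnfujw" (len 13), cursors c3@2 c1@7 c2@11, authorship .3..1.1.2.2..
After op 5 (add_cursor(11)): buffer="muaknaucnfujw" (len 13), cursors c3@2 c1@7 c2@11 c4@11, authorship .3..1.1.2.2..
After op 6 (insert('g')): buffer="mugaknaugcnfuggjw" (len 17), cursors c3@3 c1@9 c2@15 c4@15, authorship .33..1.11.2.224..
After op 7 (move_right): buffer="mugaknaugcnfuggjw" (len 17), cursors c3@4 c1@10 c2@16 c4@16, authorship .33..1.11.2.224..
After op 8 (delete): buffer="mugknaugnfugw" (len 13), cursors c3@3 c1@8 c2@12 c4@12, authorship .33.1.112.22.
Authorship (.=original, N=cursor N): . 3 3 . 1 . 1 1 2 . 2 2 .
Index 1: author = 3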